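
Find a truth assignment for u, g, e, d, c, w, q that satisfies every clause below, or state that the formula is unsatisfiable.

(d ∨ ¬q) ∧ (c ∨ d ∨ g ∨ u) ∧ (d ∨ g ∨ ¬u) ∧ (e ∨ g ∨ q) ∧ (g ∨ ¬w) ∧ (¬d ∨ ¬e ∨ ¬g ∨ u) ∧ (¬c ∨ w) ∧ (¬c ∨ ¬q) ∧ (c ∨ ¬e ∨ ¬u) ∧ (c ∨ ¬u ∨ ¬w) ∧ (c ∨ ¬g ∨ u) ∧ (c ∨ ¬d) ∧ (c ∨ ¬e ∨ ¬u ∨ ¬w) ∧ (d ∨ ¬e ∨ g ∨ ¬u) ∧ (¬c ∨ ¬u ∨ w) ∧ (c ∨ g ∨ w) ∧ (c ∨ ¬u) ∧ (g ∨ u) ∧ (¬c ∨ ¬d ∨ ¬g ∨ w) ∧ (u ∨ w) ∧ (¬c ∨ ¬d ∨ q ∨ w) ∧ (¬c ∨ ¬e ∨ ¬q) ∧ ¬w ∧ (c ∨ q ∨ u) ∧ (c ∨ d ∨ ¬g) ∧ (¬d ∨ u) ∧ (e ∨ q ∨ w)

The formula is unsatisfiable.

Case c = True:
  (¬c ∨ w) forces w = True.
  Clause (¬w) is falsified — contradiction.
Case c = False:
  (c ∨ ¬d) forces d = False.
  (d ∨ ¬q) forces q = False.
  (c ∨ ¬u) forces u = False.
  Clause (c ∨ q ∨ u) is falsified — contradiction.
Both cases fail, so the formula is unsatisfiable.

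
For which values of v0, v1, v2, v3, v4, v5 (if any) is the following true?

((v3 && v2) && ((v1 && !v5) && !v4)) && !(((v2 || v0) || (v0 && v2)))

Unsatisfiable

Case v2 = True: the conjunct !(((v2 || v0) || (v0 && v2))) becomes !((True || v0)) = False.
Case v2 = False: the conjunct v2 is False.
Both cases fail — unsatisfiable.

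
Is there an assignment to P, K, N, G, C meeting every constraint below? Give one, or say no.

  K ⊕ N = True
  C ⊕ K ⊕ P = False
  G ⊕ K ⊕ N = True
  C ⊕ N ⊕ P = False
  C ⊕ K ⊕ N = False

Adding constraints 1, 2, 4 mod 2: every variable appears an even number of times on the left, so the left side is 0.
But the right sides sum to 1 (mod 2). 0 ≠ 1 — the system is inconsistent.

The formula is unsatisfiable.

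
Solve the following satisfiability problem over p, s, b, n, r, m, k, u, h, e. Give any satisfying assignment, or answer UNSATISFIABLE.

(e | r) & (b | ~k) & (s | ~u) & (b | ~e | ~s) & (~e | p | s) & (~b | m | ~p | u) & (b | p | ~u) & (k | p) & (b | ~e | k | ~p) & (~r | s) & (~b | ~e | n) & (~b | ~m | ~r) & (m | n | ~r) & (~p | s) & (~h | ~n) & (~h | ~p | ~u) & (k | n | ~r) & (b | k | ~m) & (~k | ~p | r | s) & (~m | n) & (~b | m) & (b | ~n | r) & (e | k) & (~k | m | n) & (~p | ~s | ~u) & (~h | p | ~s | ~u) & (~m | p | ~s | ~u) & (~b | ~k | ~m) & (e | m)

p=T, s=T, b=T, n=T, r=F, m=T, k=F, u=F, h=F, e=T

Set p = True.
  then (~p | s) forces s = True.
  then (~p | ~s | ~u) forces u = False.
Try b = False:
  (b | ~k) forces k = False.
  (b | ~e | ~s) forces e = False.
  clause (e | k) is falsified — backtrack.
So b = True.
  then (~b | m | ~p | u) forces m = True.
  then (~b | ~m | ~r) forces r = False.
  then (~m | n) forces n = True.
  then (~b | ~k | ~m) forces k = False.
  then (e | r) forces e = True.
  then (~h | ~n) forces h = False.
All clauses satisfied.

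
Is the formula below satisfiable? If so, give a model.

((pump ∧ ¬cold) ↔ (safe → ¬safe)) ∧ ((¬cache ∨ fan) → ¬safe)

cold = False; safe = True; cache = True; fan = False; pump = False

  (pump ∧ ¬cold) ↔ (safe → ¬safe) = True
    pump ∧ ¬cold = False
      ¬cold = True
    safe → ¬safe = False
      ¬safe = False
  (¬cache ∨ fan) → ¬safe = True
    ¬cache ∨ fan = False
      ¬cache = False
    ¬safe = False
Both conjuncts True, so the formula holds.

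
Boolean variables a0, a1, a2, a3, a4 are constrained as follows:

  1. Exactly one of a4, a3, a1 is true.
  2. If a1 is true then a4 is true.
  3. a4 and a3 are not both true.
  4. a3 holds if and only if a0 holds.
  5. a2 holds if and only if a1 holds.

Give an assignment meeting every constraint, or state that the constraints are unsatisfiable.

a0: False, a1: False, a2: False, a3: False, a4: True

  (1) {a4, a3, a1}: 1 true — exactly one ✓
  (2) a1=F ⇒ a4: vacuous ✓
  (3) a4=T, a3=F — not both ✓
  (4) a3=F, a0=F — same ✓
  (5) a2=F, a1=F — same ✓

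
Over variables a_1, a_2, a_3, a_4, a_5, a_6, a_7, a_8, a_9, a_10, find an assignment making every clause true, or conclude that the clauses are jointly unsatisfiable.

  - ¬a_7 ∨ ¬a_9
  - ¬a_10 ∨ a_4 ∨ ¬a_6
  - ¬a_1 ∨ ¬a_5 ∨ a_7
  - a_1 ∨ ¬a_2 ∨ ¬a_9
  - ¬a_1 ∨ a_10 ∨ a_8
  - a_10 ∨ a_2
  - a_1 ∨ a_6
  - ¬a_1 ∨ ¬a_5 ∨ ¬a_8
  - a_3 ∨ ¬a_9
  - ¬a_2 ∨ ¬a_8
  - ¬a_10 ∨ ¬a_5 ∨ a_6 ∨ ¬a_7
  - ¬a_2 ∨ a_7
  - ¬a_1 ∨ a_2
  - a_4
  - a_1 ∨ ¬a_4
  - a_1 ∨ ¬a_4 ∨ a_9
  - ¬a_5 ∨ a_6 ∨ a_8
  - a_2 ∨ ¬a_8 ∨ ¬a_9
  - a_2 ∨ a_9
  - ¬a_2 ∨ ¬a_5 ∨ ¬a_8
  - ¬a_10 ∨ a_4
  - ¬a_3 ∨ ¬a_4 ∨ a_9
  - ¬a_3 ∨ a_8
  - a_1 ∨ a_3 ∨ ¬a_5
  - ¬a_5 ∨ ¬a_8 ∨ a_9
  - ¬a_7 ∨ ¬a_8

Unit clause (a_4) forces a_4 = True.
In (a_1 ∨ ¬a_4) only a_1 is left, so a_1 = True.
In (¬a_1 ∨ a_2) only a_2 is left, so a_2 = True.
In (¬a_2 ∨ ¬a_8) only ¬a_8 is left, so a_8 = False.
In (¬a_2 ∨ a_7) only a_7 is left, so a_7 = True.
In (¬a_3 ∨ a_8) only ¬a_3 is left, so a_3 = False.
In (¬a_7 ∨ ¬a_9) only ¬a_9 is left, so a_9 = False.
In (¬a_1 ∨ a_10 ∨ a_8) only a_10 is left, so a_10 = True.
Set a_5 = True.
  then (¬a_10 ∨ ¬a_5 ∨ a_6 ∨ ¬a_7) forces a_6 = True.
All clauses satisfied.

a_1 = True, a_2 = True, a_3 = False, a_4 = True, a_5 = True, a_6 = True, a_7 = True, a_8 = False, a_9 = False, a_10 = True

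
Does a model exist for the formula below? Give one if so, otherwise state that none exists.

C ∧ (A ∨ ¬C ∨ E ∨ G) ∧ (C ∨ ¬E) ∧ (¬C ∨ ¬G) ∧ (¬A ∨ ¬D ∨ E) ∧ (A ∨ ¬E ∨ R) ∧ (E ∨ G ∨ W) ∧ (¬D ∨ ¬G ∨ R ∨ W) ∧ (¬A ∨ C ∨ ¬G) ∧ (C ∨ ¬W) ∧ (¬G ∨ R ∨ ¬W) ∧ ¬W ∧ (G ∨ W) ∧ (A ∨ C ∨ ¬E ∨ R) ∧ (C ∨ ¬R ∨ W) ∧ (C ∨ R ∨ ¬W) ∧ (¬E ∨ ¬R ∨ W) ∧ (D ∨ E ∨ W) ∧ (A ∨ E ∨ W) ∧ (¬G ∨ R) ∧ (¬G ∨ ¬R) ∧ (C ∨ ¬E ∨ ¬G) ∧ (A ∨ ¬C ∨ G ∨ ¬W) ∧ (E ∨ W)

Case W = True:
  Clause (¬W) is falsified — contradiction.
Case W = False:
  (C) forces C = True.
  (¬C ∨ ¬G) forces G = False.
  Clause (G ∨ W) is falsified — contradiction.
Both cases fail, so the formula is unsatisfiable.

Unsatisfiable — no assignment works.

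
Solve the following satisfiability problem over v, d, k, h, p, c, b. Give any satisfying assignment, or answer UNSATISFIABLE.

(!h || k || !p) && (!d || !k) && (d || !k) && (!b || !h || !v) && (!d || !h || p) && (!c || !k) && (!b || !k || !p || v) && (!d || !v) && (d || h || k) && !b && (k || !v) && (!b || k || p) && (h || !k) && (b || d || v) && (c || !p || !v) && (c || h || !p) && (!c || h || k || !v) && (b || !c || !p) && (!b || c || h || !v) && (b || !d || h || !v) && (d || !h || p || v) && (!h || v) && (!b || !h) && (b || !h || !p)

Unit clause (!b) forces b = False.
Try v = True:
  (!d || !v) forces d = False.
  (d || !k) forces k = False.
  clause (k || !v) is falsified — backtrack.
So v = False.
  then (b || d || v) forces d = True.
  then (!h || v) forces h = False.
  then (!d || !k) forces k = False.
Try p = True:
  (c || h || !p) forces c = True.
  clause (b || !c || !p) is falsified — backtrack.
So p = False.
Set c = False.
All clauses satisfied.

v=F, d=T, k=F, h=F, p=F, c=F, b=F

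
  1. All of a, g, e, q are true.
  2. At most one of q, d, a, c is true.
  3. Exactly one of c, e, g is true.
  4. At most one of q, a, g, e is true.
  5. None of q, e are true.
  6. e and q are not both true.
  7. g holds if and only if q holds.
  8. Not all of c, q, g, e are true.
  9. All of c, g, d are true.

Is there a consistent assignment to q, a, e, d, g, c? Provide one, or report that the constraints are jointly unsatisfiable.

Case q = True:
  Constraint (5) is violated (q=T) — contradiction.
Case q = False:
  Constraint (1) is violated (q=F) — contradiction.
Both cases fail — unsatisfiable.

UNSATISFIABLE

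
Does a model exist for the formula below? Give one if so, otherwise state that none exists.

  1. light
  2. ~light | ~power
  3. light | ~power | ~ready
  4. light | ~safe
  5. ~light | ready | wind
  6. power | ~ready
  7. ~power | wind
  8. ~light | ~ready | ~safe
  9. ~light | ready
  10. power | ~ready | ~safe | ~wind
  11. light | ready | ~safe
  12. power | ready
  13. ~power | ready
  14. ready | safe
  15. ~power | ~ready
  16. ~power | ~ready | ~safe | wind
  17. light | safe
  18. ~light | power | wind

No satisfying assignment exists.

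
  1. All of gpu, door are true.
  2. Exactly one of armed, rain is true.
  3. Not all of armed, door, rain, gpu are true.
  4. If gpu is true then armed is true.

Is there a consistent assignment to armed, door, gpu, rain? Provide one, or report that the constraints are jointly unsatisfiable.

armed=T; door=T; gpu=T; rain=F

  (1) {gpu, door}: all 2 true ✓
  (2) {armed, rain}: 1 true — exactly one ✓
  (3) {armed, door, rain, gpu}: 3/4 true — not all ✓
  (4) gpu=T ⇒ armed: T ✓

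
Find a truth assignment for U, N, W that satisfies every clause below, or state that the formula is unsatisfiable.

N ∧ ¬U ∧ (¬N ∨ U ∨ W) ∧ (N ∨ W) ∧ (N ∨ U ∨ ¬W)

Unit clause (N) forces N = True.
Unit clause (¬U) forces U = False.
In (¬N ∨ U ∨ W) only W is left, so W = True.
Check each clause:
  (N): N holds.
  (¬U): ¬U holds.
  (¬N ∨ U ∨ W): W holds.
  (N ∨ W): N holds.
  (N ∨ U ∨ ¬W): N holds.
All clauses satisfied.

U=F, N=T, W=T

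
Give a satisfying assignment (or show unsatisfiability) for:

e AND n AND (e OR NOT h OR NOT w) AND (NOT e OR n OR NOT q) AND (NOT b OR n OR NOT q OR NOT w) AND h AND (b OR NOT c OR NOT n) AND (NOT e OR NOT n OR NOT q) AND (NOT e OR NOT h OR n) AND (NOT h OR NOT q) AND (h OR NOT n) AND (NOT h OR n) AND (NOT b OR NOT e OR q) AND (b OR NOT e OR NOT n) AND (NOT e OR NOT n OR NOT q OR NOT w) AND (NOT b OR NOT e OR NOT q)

No satisfying assignment exists.

Case n = True:
  (e) forces e = True.
  (h) forces h = True.
  (NOT e OR NOT n OR NOT q) forces q = False.
  (NOT b OR NOT e OR q) forces b = False.
  Clause (b OR NOT e OR NOT n) is falsified — contradiction.
Case n = False:
  Clause (n) is falsified — contradiction.
Both cases fail, so the formula is unsatisfiable.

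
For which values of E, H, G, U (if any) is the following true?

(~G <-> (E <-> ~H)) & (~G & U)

E = True, H = False, G = False, U = True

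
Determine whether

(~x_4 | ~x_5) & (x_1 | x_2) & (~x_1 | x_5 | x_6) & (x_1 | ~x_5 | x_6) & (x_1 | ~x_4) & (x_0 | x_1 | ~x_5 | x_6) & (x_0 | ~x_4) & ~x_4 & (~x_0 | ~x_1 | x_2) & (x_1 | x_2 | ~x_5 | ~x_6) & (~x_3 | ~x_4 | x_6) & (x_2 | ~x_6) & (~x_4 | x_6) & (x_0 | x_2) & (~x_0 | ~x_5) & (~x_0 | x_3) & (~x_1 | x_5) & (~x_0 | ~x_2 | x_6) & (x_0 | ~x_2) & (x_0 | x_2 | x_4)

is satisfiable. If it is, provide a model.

Unit clause (~x_4) forces x_4 = False.
Try x_0 = False:
  (x_0 | x_2) forces x_2 = True.
  clause (x_0 | ~x_2) is falsified — backtrack.
So x_0 = True.
  then (~x_0 | ~x_5) forces x_5 = False.
  then (~x_0 | x_3) forces x_3 = True.
  then (~x_1 | x_5) forces x_1 = False.
  then (x_1 | x_2) forces x_2 = True.
  then (~x_0 | ~x_2 | x_6) forces x_6 = True.
All clauses satisfied.

x_0: True; x_1: False; x_2: True; x_3: True; x_4: False; x_5: False; x_6: True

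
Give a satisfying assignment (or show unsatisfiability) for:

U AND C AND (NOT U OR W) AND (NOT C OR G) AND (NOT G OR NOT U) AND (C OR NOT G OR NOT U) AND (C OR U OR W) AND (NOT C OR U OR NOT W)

Case G = True:
  (U) forces U = True.
  Clause (NOT G OR NOT U) is falsified — contradiction.
Case G = False:
  (U) forces U = True.
  (C) forces C = True.
  Clause (NOT C OR G) is falsified — contradiction.
Both cases fail, so the formula is unsatisfiable.

UNSATISFIABLE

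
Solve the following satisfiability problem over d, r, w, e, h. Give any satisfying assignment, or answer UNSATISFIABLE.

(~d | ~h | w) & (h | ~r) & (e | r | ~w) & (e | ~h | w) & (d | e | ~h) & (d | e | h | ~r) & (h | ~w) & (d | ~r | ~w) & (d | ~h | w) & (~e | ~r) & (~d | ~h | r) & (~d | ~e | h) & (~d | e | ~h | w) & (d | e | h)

d: True; r: False; w: False; e: False; h: False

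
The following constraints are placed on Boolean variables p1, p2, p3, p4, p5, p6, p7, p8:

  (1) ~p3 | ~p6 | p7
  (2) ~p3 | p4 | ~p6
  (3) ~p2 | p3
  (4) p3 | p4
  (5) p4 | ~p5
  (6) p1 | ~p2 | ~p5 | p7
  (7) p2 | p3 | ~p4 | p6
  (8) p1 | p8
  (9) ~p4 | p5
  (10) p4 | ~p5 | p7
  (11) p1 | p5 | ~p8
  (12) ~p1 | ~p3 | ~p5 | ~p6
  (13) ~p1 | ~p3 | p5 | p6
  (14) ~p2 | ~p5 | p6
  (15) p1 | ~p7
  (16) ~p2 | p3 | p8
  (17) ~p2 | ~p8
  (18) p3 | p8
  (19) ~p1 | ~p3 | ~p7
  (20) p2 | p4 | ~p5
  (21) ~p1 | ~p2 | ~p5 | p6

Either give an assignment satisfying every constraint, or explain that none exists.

p1=F; p2=F; p3=T; p4=T; p5=T; p6=F; p7=F; p8=T

Set p1 = False.
  then (p1 | p8) forces p8 = True.
  then (p1 | p5 | ~p8) forces p5 = True.
  then (p1 | ~p7) forces p7 = False.
  then (~p2 | ~p8) forces p2 = False.
  then (p2 | p4 | ~p5) forces p4 = True.
Set p3 = True.
  then (~p3 | ~p6 | p7) forces p6 = False.
All clauses satisfied.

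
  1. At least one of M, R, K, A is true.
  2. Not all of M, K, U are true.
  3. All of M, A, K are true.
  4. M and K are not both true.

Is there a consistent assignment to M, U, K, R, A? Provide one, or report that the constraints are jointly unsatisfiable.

Unsatisfiable

Case K = True:
  (3) forces M = True.
  Constraint (4) is violated (M=T, K=T) — contradiction.
Case K = False:
  Constraint (3) is violated (K=F) — contradiction.
Both cases fail — unsatisfiable.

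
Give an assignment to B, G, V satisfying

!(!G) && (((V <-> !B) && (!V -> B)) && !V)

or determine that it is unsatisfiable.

B = True; G = True; V = False

  !(!G) = True
    !G = False
  ((V <-> !B) && (!V -> B)) && !V = True
    (V <-> !B) && (!V -> B) = True
      V <-> !B = True
        !B = False
      !V -> B = True
        !V = True
    !V = True
Both conjuncts True, so the formula holds.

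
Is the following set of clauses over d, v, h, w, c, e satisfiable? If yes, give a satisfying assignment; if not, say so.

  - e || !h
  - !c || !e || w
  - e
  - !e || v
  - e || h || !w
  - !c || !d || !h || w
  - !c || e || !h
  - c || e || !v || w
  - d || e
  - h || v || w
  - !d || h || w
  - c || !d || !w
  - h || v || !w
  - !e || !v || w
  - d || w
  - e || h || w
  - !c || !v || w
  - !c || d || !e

d = True, v = True, h = False, w = True, c = True, e = True

Unit clause (e) forces e = True.
In (!e || v) only v is left, so v = True.
In (!e || !v || w) only w is left, so w = True.
Set d = True.
  then (c || !d || !w) forces c = True.
Set h = False.
All clauses satisfied.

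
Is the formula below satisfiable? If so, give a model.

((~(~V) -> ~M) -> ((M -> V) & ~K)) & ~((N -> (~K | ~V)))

K: True; V: True; M: True; N: True

  (~(~V) -> ~M) -> ((M -> V) & ~K) = True
    ~(~V) -> ~M = False
      ~(~V) = True
        ~V = False
      ~M = False
    (M -> V) & ~K = False
      M -> V = True
      ~K = False
  ~((N -> (~K | ~V))) = True
    N -> (~K | ~V) = False
      ~K | ~V = False
        ~K = False
        ~V = False
Both conjuncts True, so the formula holds.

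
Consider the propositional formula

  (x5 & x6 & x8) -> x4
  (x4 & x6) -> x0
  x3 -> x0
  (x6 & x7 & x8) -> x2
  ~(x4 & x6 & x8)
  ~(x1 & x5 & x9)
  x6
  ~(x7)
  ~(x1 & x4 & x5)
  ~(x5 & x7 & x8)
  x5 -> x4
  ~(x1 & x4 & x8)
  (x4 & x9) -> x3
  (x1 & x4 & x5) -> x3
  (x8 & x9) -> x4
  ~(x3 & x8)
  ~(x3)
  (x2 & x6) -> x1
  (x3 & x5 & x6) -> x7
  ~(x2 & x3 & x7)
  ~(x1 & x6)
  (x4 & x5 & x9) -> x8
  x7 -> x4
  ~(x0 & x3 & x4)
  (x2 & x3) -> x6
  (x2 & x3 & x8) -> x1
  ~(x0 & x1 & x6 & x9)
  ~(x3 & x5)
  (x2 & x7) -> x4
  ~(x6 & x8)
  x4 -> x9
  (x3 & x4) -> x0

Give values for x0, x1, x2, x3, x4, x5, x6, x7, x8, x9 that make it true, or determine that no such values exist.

Unit clause (x6) forces x6 = True.
In (~x1 | ~x6) only ~x1 is left, so x1 = False.
In (x1 | ~x2 | ~x6) only ~x2 is left, so x2 = False.
Unit clause (~x3) forces x3 = False.
Unit clause (~x7) forces x7 = False.
In (~x6 | ~x8) only ~x8 is left, so x8 = False.
Set x0 = False.
  then (x0 | ~x4 | ~x6) forces x4 = False.
  then (x4 | ~x5) forces x5 = False.
Set x9 = True.
All clauses satisfied.

x0: False, x1: False, x2: False, x3: False, x4: False, x5: False, x6: True, x7: False, x8: False, x9: True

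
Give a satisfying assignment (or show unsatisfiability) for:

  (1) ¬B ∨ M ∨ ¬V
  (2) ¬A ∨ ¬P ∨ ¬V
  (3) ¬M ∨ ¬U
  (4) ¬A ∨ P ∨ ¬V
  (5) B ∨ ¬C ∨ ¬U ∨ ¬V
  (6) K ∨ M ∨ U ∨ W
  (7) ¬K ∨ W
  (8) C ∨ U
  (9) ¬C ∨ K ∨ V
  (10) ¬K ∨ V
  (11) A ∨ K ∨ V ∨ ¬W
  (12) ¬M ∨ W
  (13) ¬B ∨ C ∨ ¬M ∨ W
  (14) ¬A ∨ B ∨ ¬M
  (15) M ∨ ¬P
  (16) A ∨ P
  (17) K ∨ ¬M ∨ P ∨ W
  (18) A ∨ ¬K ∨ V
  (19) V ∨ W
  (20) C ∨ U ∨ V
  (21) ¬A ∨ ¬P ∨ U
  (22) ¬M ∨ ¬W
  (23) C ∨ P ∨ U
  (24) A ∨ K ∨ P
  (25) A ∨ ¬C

Set V = False.
  then (¬K ∨ V) forces K = False.
  then (V ∨ W) forces W = True.
  then (¬M ∨ ¬W) forces M = False.
  then (¬C ∨ K ∨ V) forces C = False.
  then (A ∨ K ∨ V ∨ ¬W) forces A = True.
  then (M ∨ ¬P) forces P = False.
  then (C ∨ U ∨ V) forces U = True.
Set B = False.
All clauses satisfied.

V = False, K = False, P = False, A = True, C = False, W = True, U = True, B = False, M = False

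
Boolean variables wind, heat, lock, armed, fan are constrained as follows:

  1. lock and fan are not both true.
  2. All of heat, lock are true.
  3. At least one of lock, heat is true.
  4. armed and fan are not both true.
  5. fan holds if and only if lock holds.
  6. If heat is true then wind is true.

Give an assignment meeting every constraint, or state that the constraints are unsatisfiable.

Case lock = True:
  (1) with lock=T forces fan = False.
  Constraint (5) is violated (fan=F, lock=T) — contradiction.
Case lock = False:
  Constraint (2) is violated (lock=F) — contradiction.
Both cases fail — unsatisfiable.

The formula is unsatisfiable.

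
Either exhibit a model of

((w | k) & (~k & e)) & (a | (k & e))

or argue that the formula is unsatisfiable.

a = True, k = False, e = True, w = True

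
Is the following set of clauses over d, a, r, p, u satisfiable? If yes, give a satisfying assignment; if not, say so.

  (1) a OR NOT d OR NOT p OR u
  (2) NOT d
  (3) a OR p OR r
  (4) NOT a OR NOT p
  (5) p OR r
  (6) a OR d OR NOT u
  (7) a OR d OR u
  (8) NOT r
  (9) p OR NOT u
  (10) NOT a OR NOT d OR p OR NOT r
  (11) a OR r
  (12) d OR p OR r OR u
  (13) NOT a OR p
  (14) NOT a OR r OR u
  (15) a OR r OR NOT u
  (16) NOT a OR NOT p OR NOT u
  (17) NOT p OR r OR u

Case d = True:
  Clause (NOT d) is falsified — contradiction.
Case d = False:
  (NOT r) forces r = False.
  (p OR r) forces p = True.
  (NOT a OR NOT p) forces a = False.
  Clause (a OR r) is falsified — contradiction.
Both cases fail, so the formula is unsatisfiable.

UNSATISFIABLE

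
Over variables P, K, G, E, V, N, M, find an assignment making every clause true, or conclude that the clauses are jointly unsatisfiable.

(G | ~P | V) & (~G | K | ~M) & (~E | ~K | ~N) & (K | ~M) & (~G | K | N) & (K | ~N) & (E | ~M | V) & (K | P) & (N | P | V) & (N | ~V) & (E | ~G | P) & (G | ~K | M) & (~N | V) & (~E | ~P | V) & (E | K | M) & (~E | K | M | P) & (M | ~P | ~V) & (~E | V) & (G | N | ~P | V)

P: True, K: True, G: True, E: False, V: False, N: False, M: False

Set P = True.
Try K = False:
  (K | ~M) forces M = False.
  (K | ~N) forces N = False.
  (~G | K | N) forces G = False.
  (G | ~P | V) forces V = True.
  clause (N | ~V) is falsified — backtrack.
So K = True.
Set G = True.
Set E = False.
Set V = False.
  then (E | ~M | V) forces M = False.
  then (~N | V) forces N = False.
All clauses satisfied.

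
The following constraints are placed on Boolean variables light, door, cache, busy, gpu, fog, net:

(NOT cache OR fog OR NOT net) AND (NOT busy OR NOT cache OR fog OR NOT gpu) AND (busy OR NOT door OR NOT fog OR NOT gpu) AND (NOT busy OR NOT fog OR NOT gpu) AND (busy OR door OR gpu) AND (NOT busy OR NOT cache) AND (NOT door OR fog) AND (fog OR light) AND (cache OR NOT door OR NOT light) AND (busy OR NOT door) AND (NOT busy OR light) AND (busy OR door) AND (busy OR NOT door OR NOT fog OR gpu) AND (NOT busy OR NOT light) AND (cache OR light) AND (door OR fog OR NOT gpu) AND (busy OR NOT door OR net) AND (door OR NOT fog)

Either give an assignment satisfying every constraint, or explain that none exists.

Unsatisfiable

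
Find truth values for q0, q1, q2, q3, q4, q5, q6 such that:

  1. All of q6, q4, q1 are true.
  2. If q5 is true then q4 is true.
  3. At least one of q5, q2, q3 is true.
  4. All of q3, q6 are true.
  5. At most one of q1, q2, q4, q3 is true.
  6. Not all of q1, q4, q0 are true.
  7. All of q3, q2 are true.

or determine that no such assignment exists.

Case q1 = True:
  (1) forces q6 = True.
  (1) forces q4 = True.
  Constraint (5) is violated (q1=T, q4=T) — contradiction.
Case q1 = False:
  Constraint (1) is violated (q1=F) — contradiction.
Both cases fail — unsatisfiable.

Unsatisfiable — no assignment works.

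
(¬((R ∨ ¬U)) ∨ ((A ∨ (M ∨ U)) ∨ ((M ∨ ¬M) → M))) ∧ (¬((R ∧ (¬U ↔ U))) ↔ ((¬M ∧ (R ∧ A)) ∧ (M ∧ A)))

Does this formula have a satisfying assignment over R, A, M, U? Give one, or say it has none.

The conjunct ¬((R ∧ (¬U ↔ U))) ↔ ((¬M ∧ (R ∧ A)) ∧ (M ∧ A)) is unsatisfiable on its own:
  M = True: simplifies to R ∧ (¬U ↔ U).
    U = True: the conjunct ¬U ↔ U becomes ¬True ↔ True = False.
    U = False: the conjunct ¬U ↔ U becomes ¬False ↔ False = False.
  M = False: simplifies to R ∧ (¬U ↔ U).
    U = True: the conjunct ¬U ↔ U becomes ¬True ↔ True = False.
    U = False: the conjunct ¬U ↔ U becomes ¬False ↔ False = False.
So the whole conjunction is unsatisfiable.

Unsatisfiable — no assignment works.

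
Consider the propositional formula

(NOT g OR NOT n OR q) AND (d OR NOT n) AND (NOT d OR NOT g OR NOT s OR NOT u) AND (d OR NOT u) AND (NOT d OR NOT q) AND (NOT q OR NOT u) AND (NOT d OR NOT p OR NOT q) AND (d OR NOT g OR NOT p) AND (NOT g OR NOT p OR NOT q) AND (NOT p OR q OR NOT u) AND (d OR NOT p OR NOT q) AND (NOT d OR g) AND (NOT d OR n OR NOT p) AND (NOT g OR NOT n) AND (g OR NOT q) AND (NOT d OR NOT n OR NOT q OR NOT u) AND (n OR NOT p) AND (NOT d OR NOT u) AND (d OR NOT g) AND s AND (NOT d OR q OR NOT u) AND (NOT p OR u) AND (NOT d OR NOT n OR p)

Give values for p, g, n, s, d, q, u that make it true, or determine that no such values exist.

Unit clause (s) forces s = True.
Set p = False.
Set g = True.
  then (NOT g OR NOT n) forces n = False.
  then (d OR NOT g) forces d = True.
  then (NOT d OR NOT g OR NOT s OR NOT u) forces u = False.
  then (NOT d OR NOT q) forces q = False.
All clauses satisfied.

p = False, g = True, n = False, s = True, d = True, q = False, u = False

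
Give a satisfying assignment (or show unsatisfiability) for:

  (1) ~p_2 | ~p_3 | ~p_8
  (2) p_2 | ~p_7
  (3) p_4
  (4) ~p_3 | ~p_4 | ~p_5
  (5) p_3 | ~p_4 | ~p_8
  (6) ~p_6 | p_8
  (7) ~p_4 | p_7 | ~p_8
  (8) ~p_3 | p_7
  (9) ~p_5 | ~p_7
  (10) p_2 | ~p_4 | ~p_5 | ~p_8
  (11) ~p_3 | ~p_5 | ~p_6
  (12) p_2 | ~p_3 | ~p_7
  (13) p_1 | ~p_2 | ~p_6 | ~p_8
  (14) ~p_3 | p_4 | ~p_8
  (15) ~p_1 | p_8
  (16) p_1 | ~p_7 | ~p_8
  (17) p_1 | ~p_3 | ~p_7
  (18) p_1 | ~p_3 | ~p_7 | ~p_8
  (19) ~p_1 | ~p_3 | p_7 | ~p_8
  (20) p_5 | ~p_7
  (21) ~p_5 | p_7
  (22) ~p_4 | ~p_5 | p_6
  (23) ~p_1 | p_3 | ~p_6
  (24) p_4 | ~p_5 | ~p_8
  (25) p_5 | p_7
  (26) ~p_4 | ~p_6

Case p_4 = True:
  (~p_4 | ~p_6) forces p_6 = False.
  (~p_4 | ~p_5 | p_6) forces p_5 = False.
  (p_5 | ~p_7) forces p_7 = False.
  Clause (p_5 | p_7) is falsified — contradiction.
Case p_4 = False:
  Clause (p_4) is falsified — contradiction.
Both cases fail, so the formula is unsatisfiable.

No satisfying assignment exists.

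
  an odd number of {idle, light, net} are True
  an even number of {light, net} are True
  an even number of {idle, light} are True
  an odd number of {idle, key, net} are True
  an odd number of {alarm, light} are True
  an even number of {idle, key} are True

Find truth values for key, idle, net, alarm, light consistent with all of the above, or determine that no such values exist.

key=T, idle=T, net=T, alarm=F, light=T

{idle, light, net}: 3 true → odd ✓
{light, net}: 2 true → even ✓
{idle, light}: 2 true → even ✓
{idle, key, net}: 3 true → odd ✓
{alarm, light}: 1 true → odd ✓
{idle, key}: 2 true → even ✓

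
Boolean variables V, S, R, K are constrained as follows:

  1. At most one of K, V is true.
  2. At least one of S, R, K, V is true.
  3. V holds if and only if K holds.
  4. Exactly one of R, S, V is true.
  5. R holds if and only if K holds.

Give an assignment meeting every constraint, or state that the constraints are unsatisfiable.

V: False, S: True, R: False, K: False

  (1) {K, V}: 0 true — at most one ✓
  (2) {S, R, K, V}: 1 true — at least one ✓
  (3) V=F, K=F — same ✓
  (4) {R, S, V}: 1 true — exactly one ✓
  (5) R=F, K=F — same ✓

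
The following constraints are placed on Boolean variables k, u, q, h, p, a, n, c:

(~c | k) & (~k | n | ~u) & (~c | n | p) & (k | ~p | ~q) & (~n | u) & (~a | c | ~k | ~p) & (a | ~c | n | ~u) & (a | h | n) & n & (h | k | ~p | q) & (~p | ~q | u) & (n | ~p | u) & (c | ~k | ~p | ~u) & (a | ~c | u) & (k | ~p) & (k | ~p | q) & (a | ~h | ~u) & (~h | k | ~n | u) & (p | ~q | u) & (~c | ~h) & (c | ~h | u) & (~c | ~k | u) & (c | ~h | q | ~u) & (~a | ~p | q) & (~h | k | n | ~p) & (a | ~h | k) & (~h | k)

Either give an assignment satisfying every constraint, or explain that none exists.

k=F; u=T; q=T; h=F; p=F; a=T; n=T; c=F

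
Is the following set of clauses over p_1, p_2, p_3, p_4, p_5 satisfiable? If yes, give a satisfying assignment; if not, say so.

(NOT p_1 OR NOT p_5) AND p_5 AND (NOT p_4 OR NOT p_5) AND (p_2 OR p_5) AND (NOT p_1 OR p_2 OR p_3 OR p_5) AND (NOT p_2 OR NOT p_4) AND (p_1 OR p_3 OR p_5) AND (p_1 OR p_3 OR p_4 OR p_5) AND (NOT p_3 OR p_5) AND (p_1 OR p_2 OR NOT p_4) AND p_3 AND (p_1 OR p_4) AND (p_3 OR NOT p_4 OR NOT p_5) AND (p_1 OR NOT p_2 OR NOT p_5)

Case p_5 = True:
  (NOT p_1 OR NOT p_5) forces p_1 = False.
  (NOT p_4 OR NOT p_5) forces p_4 = False.
  Clause (p_1 OR p_4) is falsified — contradiction.
Case p_5 = False:
  Clause (p_5) is falsified — contradiction.
Both cases fail, so the formula is unsatisfiable.

UNSATISFIABLE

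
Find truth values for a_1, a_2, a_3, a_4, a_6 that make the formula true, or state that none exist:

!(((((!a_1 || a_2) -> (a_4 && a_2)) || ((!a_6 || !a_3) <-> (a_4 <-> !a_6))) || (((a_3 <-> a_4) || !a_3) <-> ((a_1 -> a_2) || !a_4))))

a_1 = False, a_2 = False, a_3 = True, a_4 = False, a_6 = True

  !(((((!a_1 || a_2) -> (a_4 && a_2)) || ((!a_6 || !a_3) <-> (a_4 <-> !a_6))) || (((a_3 <-> a_4) || !a_3) <-> ((a_1 -> a_2) || !a_4)))) = True
    (((!a_1 || a_2) -> (a_4 && a_2)) || ((!a_6 || !a_3) <-> (a_4 <-> !a_6))) || (((a_3 <-> a_4) || !a_3) <-> ((a_1 -> a_2) || !a_4)) = False
      ((!a_1 || a_2) -> (a_4 && a_2)) || ((!a_6 || !a_3) <-> (a_4 <-> !a_6)) = False
        (!a_1 || a_2) -> (a_4 && a_2) = False
          !a_1 || a_2 = True
            !a_1 = True
          a_4 && a_2 = False
        (!a_6 || !a_3) <-> (a_4 <-> !a_6) = False
          !a_6 || !a_3 = False
            !a_6 = False
            !a_3 = False
          a_4 <-> !a_6 = True
            !a_6 = False
      ((a_3 <-> a_4) || !a_3) <-> ((a_1 -> a_2) || !a_4) = False
        (a_3 <-> a_4) || !a_3 = False
          a_3 <-> a_4 = False
          !a_3 = False
        (a_1 -> a_2) || !a_4 = True
          a_1 -> a_2 = True
          !a_4 = True
The formula evaluates to True.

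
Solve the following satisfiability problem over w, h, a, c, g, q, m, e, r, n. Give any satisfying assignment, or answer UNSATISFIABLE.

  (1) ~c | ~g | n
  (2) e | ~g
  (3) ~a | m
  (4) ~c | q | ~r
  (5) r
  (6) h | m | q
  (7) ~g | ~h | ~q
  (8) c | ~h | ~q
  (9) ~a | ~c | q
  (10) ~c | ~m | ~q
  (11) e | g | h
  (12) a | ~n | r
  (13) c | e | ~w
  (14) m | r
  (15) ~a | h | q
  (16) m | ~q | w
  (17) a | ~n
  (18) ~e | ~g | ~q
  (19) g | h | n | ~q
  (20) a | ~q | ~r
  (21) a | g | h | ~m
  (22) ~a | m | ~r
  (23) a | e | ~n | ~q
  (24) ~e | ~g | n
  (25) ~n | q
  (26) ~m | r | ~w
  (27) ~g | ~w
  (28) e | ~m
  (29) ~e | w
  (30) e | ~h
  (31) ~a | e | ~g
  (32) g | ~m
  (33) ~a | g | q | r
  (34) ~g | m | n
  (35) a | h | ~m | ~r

Unit clause (r) forces r = True.
Try w = False:
  (~e | w) forces e = False.
  (e | ~g) forces g = False.
  (e | g | h) forces h = True.
  clause (e | ~h) is falsified — backtrack.
So w = True.
  then (~g | ~w) forces g = False.
  then (g | ~m) forces m = False.
  then (~a | m) forces a = False.
  then (a | ~n) forces n = False.
  then (a | ~q | ~r) forces q = False.
  then (~c | q | ~r) forces c = False.
  then (h | m | q) forces h = True.
  then (c | e | ~w) forces e = True.
All clauses satisfied.

w = True; h = True; a = False; c = False; g = False; q = False; m = False; e = True; r = True; n = False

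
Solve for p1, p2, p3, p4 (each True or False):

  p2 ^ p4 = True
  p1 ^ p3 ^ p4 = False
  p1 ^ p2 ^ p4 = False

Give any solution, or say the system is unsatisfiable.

p1: True, p2: False, p3: False, p4: True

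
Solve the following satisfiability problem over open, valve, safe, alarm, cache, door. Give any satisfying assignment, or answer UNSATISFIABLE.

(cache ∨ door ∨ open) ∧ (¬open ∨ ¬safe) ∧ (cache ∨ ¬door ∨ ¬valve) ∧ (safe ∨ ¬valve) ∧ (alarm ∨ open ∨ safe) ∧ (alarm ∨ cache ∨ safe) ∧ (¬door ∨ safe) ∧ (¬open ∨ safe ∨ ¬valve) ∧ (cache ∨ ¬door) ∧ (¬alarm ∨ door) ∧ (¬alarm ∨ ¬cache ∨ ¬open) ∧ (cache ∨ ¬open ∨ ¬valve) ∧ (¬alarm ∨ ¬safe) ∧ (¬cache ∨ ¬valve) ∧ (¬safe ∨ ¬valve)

open=F, valve=F, safe=T, alarm=F, cache=T, door=T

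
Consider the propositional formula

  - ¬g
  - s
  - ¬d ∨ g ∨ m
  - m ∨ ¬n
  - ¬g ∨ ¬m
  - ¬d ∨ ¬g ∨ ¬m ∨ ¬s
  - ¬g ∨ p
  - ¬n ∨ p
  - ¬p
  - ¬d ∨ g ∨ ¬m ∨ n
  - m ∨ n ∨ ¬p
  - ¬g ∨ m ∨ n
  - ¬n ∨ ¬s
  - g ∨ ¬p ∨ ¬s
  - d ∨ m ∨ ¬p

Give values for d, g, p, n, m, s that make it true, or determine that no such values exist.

Unit clause (¬g) forces g = False.
Unit clause (s) forces s = True.
Unit clause (¬p) forces p = False.
In (¬n ∨ ¬s) only ¬n is left, so n = False.
Try d = True:
  (¬d ∨ g ∨ m) forces m = True.
  clause (¬d ∨ g ∨ ¬m ∨ n) is falsified — backtrack.
So d = False.
Set m = False.
All clauses satisfied.

d = False, g = False, p = False, n = False, m = False, s = True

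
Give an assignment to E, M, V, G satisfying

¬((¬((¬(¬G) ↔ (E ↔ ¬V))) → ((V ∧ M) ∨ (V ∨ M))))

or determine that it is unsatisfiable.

E = False, M = False, V = False, G = True

  ¬((¬((¬(¬G) ↔ (E ↔ ¬V))) → ((V ∧ M) ∨ (V ∨ M)))) = True
    ¬((¬(¬G) ↔ (E ↔ ¬V))) → ((V ∧ M) ∨ (V ∨ M)) = False
      ¬((¬(¬G) ↔ (E ↔ ¬V))) = True
        ¬(¬G) ↔ (E ↔ ¬V) = False
          ¬(¬G) = True
            ¬G = False
          E ↔ ¬V = False
            ¬V = True
      (V ∧ M) ∨ (V ∨ M) = False
        V ∧ M = False
        V ∨ M = False
The formula evaluates to True.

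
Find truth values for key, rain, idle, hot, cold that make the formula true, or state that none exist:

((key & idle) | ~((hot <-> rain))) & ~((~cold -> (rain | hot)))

key = True, rain = False, idle = True, hot = False, cold = False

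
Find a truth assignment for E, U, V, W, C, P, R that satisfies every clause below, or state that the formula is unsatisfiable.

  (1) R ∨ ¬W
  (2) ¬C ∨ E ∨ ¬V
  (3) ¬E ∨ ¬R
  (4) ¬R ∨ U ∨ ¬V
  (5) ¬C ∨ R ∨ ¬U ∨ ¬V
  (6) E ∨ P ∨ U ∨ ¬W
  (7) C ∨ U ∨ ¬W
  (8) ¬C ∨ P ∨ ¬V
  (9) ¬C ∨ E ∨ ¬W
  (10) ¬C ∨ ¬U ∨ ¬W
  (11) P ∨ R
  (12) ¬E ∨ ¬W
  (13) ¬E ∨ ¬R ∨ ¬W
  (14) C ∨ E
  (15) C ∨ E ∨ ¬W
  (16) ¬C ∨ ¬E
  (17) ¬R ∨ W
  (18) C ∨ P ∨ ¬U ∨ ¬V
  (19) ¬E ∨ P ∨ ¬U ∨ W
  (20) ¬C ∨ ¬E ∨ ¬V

E: True, U: False, V: True, W: False, C: False, P: True, R: False

Set E = True.
  then (¬E ∨ ¬R) forces R = False.
  then (P ∨ R) forces P = True.
  then (¬E ∨ ¬W) forces W = False.
  then (¬C ∨ ¬E) forces C = False.
Set U = False.
Set V = True.
All clauses satisfied.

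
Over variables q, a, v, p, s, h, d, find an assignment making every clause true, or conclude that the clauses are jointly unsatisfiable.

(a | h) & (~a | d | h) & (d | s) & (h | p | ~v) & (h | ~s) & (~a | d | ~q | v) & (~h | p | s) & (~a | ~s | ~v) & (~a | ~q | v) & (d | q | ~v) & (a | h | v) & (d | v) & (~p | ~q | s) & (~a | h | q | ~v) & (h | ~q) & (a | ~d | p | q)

Set q = True.
  then (h | ~q) forces h = True.
Try a = True:
  (~a | ~q | v) forces v = True.
  (~a | ~s | ~v) forces s = False.
  (d | s) forces d = True.
  (~h | p | s) forces p = True.
  clause (~p | ~q | s) is falsified — backtrack.
So a = False.
Set v = True.
Set p = True.
  then (~p | ~q | s) forces s = True.
Set d = False.
All clauses satisfied.

q = True; a = False; v = True; p = True; s = True; h = True; d = False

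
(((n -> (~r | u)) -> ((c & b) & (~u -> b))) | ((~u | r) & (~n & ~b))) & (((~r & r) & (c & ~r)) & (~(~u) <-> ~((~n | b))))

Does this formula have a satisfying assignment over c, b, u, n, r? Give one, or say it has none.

Case r = True: the conjunct ~r is False.
Case r = False: the conjunct r is False.
Both cases fail — unsatisfiable.

Unsatisfiable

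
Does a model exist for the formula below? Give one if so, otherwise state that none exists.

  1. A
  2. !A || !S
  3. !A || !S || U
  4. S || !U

Unit clause (A) forces A = True.
In (!A || !S) only !S is left, so S = False.
In (S || !U) only !U is left, so U = False.
All clauses satisfied.

A = True; S = False; U = False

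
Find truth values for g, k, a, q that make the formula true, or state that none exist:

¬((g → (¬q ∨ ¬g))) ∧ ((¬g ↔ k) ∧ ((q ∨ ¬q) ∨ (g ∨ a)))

g = True; k = False; a = False; q = True

  ¬((g → (¬q ∨ ¬g))) = True
    g → (¬q ∨ ¬g) = False
      ¬q ∨ ¬g = False
        ¬q = False
        ¬g = False
  (¬g ↔ k) ∧ ((q ∨ ¬q) ∨ (g ∨ a)) = True
    ¬g ↔ k = True
      ¬g = False
    (q ∨ ¬q) ∨ (g ∨ a) = True
      q ∨ ¬q = True
        ¬q = False
      g ∨ a = True
Both conjuncts True, so the formula holds.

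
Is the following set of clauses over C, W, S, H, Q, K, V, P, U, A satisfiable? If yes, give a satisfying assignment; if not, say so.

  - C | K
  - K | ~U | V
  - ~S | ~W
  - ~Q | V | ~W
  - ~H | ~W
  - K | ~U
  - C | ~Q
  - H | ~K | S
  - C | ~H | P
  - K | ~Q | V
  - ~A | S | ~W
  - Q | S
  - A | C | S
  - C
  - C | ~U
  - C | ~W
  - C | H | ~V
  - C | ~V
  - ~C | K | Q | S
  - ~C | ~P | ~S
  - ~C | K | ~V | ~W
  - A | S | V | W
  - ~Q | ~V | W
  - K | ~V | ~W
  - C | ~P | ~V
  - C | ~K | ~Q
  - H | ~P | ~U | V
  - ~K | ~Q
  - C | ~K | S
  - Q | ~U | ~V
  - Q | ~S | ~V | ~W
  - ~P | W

Unit clause (C) forces C = True.
Set W = False.
  then (~P | W) forces P = False.
Set S = True.
Set H = True.
Set Q = False.
Set K = True.
Set V = False.
Set U = True.
Set A = True.
All clauses satisfied.

C=T; W=F; S=T; H=T; Q=F; K=T; V=F; P=F; U=T; A=T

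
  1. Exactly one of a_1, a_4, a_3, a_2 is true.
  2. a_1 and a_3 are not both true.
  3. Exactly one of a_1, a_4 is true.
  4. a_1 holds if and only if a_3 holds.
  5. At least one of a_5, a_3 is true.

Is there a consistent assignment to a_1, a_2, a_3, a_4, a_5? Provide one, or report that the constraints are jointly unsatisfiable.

a_1 = False, a_2 = False, a_3 = False, a_4 = True, a_5 = True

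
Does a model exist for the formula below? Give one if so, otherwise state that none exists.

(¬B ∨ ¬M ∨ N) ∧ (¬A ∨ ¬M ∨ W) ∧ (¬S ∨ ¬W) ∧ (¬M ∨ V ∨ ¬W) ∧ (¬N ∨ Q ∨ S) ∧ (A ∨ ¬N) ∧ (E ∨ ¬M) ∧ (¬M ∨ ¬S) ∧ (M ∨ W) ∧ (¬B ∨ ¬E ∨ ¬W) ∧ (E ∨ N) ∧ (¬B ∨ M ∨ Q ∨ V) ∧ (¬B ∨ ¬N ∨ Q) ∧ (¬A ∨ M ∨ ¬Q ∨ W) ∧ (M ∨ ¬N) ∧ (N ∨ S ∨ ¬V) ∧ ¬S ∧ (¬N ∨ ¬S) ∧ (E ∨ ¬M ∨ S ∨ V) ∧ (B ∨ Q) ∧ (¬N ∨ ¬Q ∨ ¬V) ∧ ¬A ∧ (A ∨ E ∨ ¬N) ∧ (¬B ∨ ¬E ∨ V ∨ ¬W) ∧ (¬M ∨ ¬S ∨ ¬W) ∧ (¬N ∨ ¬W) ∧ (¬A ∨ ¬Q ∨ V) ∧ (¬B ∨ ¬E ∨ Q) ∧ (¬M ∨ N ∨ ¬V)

V=F, Q=T, E=T, M=T, S=F, A=F, W=F, N=F, B=F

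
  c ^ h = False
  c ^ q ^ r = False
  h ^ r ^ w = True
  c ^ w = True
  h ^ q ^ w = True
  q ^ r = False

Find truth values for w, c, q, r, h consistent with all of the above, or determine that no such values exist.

w = True, c = False, q = False, r = False, h = False

c ^ h = F ^ F = False ✓
c ^ q ^ r = F ^ F ^ F = False ✓
h ^ r ^ w = F ^ F ^ T = True ✓
c ^ w = F ^ T = True ✓
h ^ q ^ w = F ^ F ^ T = True ✓
q ^ r = F ^ F = False ✓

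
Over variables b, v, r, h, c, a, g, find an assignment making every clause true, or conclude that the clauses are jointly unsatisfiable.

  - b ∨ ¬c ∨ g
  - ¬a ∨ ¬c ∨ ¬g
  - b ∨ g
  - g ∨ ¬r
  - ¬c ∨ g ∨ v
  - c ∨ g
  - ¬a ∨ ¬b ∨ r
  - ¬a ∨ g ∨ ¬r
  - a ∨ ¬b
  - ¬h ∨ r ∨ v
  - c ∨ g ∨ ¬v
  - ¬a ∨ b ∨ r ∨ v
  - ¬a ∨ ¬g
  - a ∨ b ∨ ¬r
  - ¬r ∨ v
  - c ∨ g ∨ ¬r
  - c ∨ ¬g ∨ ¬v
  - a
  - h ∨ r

Case a = True:
  (¬a ∨ ¬g) forces g = False.
  (b ∨ g) forces b = True.
  (g ∨ ¬r) forces r = False.
  Clause (¬a ∨ ¬b ∨ r) is falsified — contradiction.
Case a = False:
  Clause (a) is falsified — contradiction.
Both cases fail, so the formula is unsatisfiable.

No satisfying assignment exists.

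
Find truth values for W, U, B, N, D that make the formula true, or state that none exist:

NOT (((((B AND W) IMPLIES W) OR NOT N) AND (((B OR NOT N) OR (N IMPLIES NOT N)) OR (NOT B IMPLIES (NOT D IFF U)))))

W = False, U = True, B = False, N = True, D = True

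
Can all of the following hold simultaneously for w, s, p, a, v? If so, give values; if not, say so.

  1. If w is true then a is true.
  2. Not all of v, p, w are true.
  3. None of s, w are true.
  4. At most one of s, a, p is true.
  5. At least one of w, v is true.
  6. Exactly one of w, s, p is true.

w = False, s = False, p = True, a = False, v = True

  (1) w=F ⇒ a: vacuous ✓
  (2) {v, p, w}: 2/3 true — not all ✓
  (3) {s, w}: 0 true — none ✓
  (4) {s, a, p}: 1 true — at most one ✓
  (5) {w, v}: 1 true — at least one ✓
  (6) {w, s, p}: 1 true — exactly one ✓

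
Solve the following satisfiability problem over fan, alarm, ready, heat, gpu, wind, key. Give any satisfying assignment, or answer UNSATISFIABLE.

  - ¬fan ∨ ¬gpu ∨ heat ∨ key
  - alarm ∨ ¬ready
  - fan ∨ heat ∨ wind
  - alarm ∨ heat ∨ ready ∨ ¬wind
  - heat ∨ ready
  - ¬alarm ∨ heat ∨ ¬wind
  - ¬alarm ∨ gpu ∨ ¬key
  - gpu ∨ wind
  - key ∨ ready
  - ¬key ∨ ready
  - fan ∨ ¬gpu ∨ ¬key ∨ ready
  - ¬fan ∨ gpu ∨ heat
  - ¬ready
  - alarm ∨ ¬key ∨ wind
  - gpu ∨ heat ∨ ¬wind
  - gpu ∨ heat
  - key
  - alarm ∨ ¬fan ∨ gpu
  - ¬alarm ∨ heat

Unsatisfiable

Case key = True:
  (¬key ∨ ready) forces ready = True.
  Clause (¬ready) is falsified — contradiction.
Case key = False:
  Clause (key) is falsified — contradiction.
Both cases fail, so the formula is unsatisfiable.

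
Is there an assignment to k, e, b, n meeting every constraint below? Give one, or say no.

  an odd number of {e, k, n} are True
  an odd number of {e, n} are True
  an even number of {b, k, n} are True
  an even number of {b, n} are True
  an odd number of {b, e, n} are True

k: False, e: True, b: False, n: False

{e, k, n}: 1 true → odd ✓
{e, n}: 1 true → odd ✓
{b, k, n}: 0 true → even ✓
{b, n}: 0 true → even ✓
{b, e, n}: 1 true → odd ✓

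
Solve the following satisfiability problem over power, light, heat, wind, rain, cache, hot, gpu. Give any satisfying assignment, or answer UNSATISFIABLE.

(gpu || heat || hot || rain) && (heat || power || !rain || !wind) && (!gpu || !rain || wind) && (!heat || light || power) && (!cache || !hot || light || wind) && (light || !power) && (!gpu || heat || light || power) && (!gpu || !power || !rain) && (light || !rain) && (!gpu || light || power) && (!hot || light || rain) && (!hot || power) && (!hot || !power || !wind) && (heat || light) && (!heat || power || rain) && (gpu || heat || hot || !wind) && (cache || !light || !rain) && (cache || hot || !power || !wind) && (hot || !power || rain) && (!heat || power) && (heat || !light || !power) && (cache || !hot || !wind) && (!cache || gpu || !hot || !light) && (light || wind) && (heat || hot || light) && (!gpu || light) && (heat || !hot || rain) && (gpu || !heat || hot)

power = True, light = True, heat = True, wind = False, rain = False, cache = False, hot = True, gpu = True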